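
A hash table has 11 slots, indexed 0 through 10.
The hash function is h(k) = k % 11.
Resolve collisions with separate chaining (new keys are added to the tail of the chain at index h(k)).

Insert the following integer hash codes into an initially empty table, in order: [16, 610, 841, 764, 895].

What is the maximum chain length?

4

Insert 16: h=5, bucket 5 empty -> new chain.
Insert 610: h=5, bucket 5 nonempty -> append to chain.
Insert 841: h=5, bucket 5 nonempty -> append to chain.
Insert 764: h=5, bucket 5 nonempty -> append to chain.
Insert 895: h=4, bucket 4 empty -> new chain.
Final buckets:
0: .
1: .
2: .
3: .
4: 895
5: 16 -> 610 -> 841 -> 764
6: .
7: .
8: .
9: .
10: .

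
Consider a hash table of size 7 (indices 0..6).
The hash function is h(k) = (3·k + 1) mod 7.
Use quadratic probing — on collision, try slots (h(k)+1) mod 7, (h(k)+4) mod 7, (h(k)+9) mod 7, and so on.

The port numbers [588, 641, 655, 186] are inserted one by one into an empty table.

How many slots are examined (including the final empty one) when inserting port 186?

588: h=1 => slot 1
641: h=6 => slot 6
655: h=6, probe 6,0 => slot 0
186: h=6, probe 6,0,3 => slot 3
Table: [655, 588, ∅, 186, ∅, ∅, 641]

3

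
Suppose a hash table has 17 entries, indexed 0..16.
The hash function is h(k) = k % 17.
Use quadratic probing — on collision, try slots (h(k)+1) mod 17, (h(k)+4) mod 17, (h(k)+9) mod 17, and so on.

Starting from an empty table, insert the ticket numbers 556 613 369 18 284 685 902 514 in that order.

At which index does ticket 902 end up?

556: h=12 -> slot 12
613: h=1 -> slot 1
369: h=12, probe 12,13 -> slot 13
18: h=1, probe 1,2 -> slot 2
284: h=12, probe 12,13,16 -> slot 16
685: h=5 -> slot 5
902: h=1, probe 1,2,5,10 -> slot 10
514: h=4 -> slot 4
Table: [∅, 613, 18, ∅, 514, 685, ∅, ∅, ∅, ∅, 902, ∅, 556, 369, ∅, ∅, 284]

10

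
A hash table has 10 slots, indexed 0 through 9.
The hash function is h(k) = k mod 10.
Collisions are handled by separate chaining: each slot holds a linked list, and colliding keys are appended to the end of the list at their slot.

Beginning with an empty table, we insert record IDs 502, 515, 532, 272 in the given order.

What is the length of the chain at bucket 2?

502 → bucket 2
515 → bucket 5
532 → bucket 2 (collision)
272 → bucket 2 (collision)
Final buckets:
0: -
1: -
2: 502 -> 532 -> 272
3: -
4: -
5: 515
6: -
7: -
8: -
9: -

3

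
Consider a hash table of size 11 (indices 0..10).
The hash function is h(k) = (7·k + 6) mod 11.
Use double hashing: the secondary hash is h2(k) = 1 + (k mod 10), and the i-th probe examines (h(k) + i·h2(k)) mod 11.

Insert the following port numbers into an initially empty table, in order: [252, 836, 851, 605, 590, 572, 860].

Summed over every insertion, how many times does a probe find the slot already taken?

252 hashes to 10; slot 10 is free → place at 10.
836 hashes to 6; slot 6 is free → place at 6.
851 hashes to 1; slot 1 is free → place at 1.
605 hashes to 6, h2=6; 6,1 taken → place at 7.
590 hashes to 0; slot 0 is free → place at 0.
572 hashes to 6, h2=3; 6 taken → place at 9.
860 hashes to 9, h2=1; 9,10,0,1 taken → place at 2.
Table: [590, 851, 860, -, -, -, 836, 605, -, 572, 252]

7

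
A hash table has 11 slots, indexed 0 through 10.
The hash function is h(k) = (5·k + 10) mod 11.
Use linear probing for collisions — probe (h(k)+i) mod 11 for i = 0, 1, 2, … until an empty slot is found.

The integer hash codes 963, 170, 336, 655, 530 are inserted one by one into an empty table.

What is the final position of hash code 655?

963: h=7 => slot 7
170: h=2 => slot 2
336: h=7, probe 7,8 => slot 8
655: h=7, probe 7,8,9 => slot 9
530: h=9, probe 9,10 => slot 10
Table: [—, —, 170, —, —, —, —, 963, 336, 655, 530]

9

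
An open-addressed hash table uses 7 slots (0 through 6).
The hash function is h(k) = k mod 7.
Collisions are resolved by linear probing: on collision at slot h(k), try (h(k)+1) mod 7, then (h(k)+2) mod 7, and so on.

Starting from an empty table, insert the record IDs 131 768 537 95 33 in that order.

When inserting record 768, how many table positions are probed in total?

131 hashes to 5; slot 5 is free -> place at 5.
768 hashes to 5; 5 taken -> place at 6.
537 hashes to 5; 5,6 taken -> place at 0.
95 hashes to 4; slot 4 is free -> place at 4.
33 hashes to 5; 5,6,0 taken -> place at 1.
Table: [537, 33, -, -, 95, 131, 768]

2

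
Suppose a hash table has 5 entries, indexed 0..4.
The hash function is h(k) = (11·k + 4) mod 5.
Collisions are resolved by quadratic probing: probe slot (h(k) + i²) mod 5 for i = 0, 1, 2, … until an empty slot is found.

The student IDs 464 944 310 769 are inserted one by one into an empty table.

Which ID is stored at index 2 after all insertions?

464 hashes to 3; slot 3 is free -> place at 3.
944 hashes to 3; 3 taken -> place at 4.
310 hashes to 4; 4 taken -> place at 0.
769 hashes to 3; 3,4 taken -> place at 2.
Table: [310, ., 769, 464, 944]

769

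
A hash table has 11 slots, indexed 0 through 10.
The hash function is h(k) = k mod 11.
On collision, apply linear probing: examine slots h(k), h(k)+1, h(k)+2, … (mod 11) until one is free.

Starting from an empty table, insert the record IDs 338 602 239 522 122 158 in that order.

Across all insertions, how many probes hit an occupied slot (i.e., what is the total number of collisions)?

3

338 hashes to 8; slot 8 is free -> place at 8.
602 hashes to 8; 8 taken -> place at 9.
239 hashes to 8; 8,9 taken -> place at 10.
522 hashes to 5; slot 5 is free -> place at 5.
122 hashes to 1; slot 1 is free -> place at 1.
158 hashes to 4; slot 4 is free -> place at 4.
Table: [∅, 122, ∅, ∅, 158, 522, ∅, ∅, 338, 602, 239]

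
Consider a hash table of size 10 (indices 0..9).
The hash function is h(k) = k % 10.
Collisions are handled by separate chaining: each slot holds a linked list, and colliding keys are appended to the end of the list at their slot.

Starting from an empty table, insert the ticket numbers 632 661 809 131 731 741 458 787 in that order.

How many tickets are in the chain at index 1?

4

Insert 632: h=2, bucket 2 empty → new chain.
Insert 661: h=1, bucket 1 empty → new chain.
Insert 809: h=9, bucket 9 empty → new chain.
Insert 131: h=1, bucket 1 nonempty → append to chain.
Insert 731: h=1, bucket 1 nonempty → append to chain.
Insert 741: h=1, bucket 1 nonempty → append to chain.
Insert 458: h=8, bucket 8 empty → new chain.
Insert 787: h=7, bucket 7 empty → new chain.
Final buckets:
0: _
1: 661 -> 131 -> 731 -> 741
2: 632
3: _
4: _
5: _
6: _
7: 787
8: 458
9: 809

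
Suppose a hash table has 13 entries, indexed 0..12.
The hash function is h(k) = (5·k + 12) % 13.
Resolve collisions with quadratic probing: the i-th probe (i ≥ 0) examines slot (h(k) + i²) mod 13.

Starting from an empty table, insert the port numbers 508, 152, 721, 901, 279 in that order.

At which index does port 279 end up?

7

508 hashes to 4; slot 4 is free -> place at 4.
152 hashes to 5; slot 5 is free -> place at 5.
721 hashes to 3; slot 3 is free -> place at 3.
901 hashes to 6; slot 6 is free -> place at 6.
279 hashes to 3; 3,4 taken -> place at 7.
Table: [_, _, _, 721, 508, 152, 901, 279, _, _, _, _, _]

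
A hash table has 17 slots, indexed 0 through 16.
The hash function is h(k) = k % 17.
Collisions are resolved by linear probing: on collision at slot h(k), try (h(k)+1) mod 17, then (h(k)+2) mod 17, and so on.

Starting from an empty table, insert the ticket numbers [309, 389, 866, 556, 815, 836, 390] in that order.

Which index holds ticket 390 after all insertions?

1

309: h=3 => slot 3
389: h=15 => slot 15
866: h=16 => slot 16
556: h=12 => slot 12
815: h=16, probe 16,0 => slot 0
836: h=3, probe 3,4 => slot 4
390: h=16, probe 16,0,1 => slot 1
Table: [815, 390, _, 309, 836, _, _, _, _, _, _, _, 556, _, _, 389, 866]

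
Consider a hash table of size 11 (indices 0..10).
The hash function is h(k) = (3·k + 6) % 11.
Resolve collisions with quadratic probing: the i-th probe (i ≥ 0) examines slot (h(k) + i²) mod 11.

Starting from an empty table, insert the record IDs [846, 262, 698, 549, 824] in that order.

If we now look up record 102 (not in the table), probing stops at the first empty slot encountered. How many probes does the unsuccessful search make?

846 hashes to 3; slot 3 is free => place at 3.
262 hashes to 0; slot 0 is free => place at 0.
698 hashes to 10; slot 10 is free => place at 10.
549 hashes to 3; 3 taken => place at 4.
824 hashes to 3; 3,4 taken => place at 7.
Table: [262, ., ., 846, 549, ., ., 824, ., ., 698]
Lookup 102: h=4, probe 4,5 → slot 5 empty, not found.

2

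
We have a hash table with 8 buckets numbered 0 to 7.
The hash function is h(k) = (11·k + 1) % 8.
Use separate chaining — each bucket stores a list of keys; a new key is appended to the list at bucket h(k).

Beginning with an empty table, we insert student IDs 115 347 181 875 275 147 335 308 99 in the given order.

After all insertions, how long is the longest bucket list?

Insert 115: h=2, bucket 2 empty → new chain.
Insert 347: h=2, bucket 2 nonempty → append to chain.
Insert 181: h=0, bucket 0 empty → new chain.
Insert 875: h=2, bucket 2 nonempty → append to chain.
Insert 275: h=2, bucket 2 nonempty → append to chain.
Insert 147: h=2, bucket 2 nonempty → append to chain.
Insert 335: h=6, bucket 6 empty → new chain.
Insert 308: h=5, bucket 5 empty → new chain.
Insert 99: h=2, bucket 2 nonempty → append to chain.
Final buckets:
0: 181
1: _
2: 115 -> 347 -> 875 -> 275 -> 147 -> 99
3: _
4: _
5: 308
6: 335
7: _

6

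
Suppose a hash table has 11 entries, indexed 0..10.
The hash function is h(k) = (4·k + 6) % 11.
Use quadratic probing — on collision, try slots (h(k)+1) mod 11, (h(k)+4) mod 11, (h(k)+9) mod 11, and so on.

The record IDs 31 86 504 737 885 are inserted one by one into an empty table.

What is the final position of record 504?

31 hashes to 9; slot 9 is free → place at 9.
86 hashes to 9; 9 taken → place at 10.
504 hashes to 9; 9,10 taken → place at 2.
737 hashes to 6; slot 6 is free → place at 6.
885 hashes to 4; slot 4 is free → place at 4.
Table: [-, -, 504, -, 885, -, 737, -, -, 31, 86]

2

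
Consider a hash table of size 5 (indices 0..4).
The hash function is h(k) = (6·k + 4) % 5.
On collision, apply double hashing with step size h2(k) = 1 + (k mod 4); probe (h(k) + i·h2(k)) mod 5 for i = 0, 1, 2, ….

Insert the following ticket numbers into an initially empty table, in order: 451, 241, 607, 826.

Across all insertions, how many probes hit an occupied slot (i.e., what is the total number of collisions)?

Insert 451: h=0, slot 0 empty → index 0.
Insert 241: h=0, h2=2, slot 0 occupied → index 2.
Insert 607: h=1, slot 1 empty → index 1.
Insert 826: h=0, h2=3, slot 0 occupied → index 3.
Table: [451, 607, 241, 826, _]

2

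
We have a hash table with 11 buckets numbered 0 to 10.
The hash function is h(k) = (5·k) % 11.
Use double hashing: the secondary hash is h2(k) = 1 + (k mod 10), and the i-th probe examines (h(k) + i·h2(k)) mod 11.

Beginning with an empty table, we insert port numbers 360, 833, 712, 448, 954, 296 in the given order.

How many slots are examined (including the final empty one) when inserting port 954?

Insert 360: h=7, slot 7 empty => index 7.
Insert 833: h=7, h2=4, slot 7 occupied => index 0.
Insert 712: h=7, h2=3, slot 7 occupied => index 10.
Insert 448: h=7, h2=9, slot 7 occupied => index 5.
Insert 954: h=7, h2=5, slot 7 occupied => index 1.
Insert 296: h=6, slot 6 empty => index 6.
Table: [833, 954, _, _, _, 448, 296, 360, _, _, 712]

2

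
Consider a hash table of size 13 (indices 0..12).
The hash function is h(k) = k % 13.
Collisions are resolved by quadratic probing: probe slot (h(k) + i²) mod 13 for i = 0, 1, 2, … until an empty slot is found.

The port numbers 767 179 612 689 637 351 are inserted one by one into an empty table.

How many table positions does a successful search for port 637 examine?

4

767 hashes to 0; slot 0 is free => place at 0.
179 hashes to 10; slot 10 is free => place at 10.
612 hashes to 1; slot 1 is free => place at 1.
689 hashes to 0; 0,1 taken => place at 4.
637 hashes to 0; 0,1,4 taken => place at 9.
351 hashes to 0; 0,1,4,9 taken => place at 3.
Table: [767, 612, —, 351, 689, —, —, —, —, 637, 179, —, —]
Lookup 637: h=0, probe 0,1,4,9 → found at 9.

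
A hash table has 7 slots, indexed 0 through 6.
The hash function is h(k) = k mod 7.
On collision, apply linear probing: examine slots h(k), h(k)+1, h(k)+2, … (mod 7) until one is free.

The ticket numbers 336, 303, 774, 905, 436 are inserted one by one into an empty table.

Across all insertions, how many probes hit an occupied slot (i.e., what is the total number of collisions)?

4

336: h=0 => slot 0
303: h=2 => slot 2
774: h=4 => slot 4
905: h=2, probe 2,3 => slot 3
436: h=2, probe 2,3,4,5 => slot 5
Table: [336, ∅, 303, 905, 774, 436, ∅]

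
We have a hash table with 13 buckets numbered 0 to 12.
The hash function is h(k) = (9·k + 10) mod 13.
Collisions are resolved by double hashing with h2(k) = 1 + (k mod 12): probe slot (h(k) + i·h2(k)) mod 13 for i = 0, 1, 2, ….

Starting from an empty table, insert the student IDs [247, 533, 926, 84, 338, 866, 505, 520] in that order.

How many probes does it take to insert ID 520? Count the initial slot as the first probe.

2

247 hashes to 10; slot 10 is free => place at 10.
533 hashes to 10, h2=6; 10 taken => place at 3.
926 hashes to 11; slot 11 is free => place at 11.
84 hashes to 12; slot 12 is free => place at 12.
338 hashes to 10, h2=3; 10 taken => place at 0.
866 hashes to 4; slot 4 is free => place at 4.
505 hashes to 5; slot 5 is free => place at 5.
520 hashes to 10, h2=5; 10 taken => place at 2.
Table: [338, ∅, 520, 533, 866, 505, ∅, ∅, ∅, ∅, 247, 926, 84]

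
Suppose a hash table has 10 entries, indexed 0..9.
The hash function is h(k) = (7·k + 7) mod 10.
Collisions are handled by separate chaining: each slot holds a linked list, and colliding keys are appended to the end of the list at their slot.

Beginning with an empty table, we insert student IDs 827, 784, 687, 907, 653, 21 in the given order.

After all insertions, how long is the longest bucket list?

827 -> bucket 6
784 -> bucket 5
687 -> bucket 6 (collision)
907 -> bucket 6 (collision)
653 -> bucket 8
21 -> bucket 4
Final buckets:
0: .
1: .
2: .
3: .
4: 21
5: 784
6: 827 -> 687 -> 907
7: .
8: 653
9: .

3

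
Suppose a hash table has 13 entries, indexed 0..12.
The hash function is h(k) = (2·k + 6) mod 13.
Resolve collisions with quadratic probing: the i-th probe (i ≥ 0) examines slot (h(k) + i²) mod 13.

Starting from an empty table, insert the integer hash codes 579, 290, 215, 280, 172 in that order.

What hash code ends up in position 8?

579 hashes to 7; slot 7 is free -> place at 7.
290 hashes to 1; slot 1 is free -> place at 1.
215 hashes to 7; 7 taken -> place at 8.
280 hashes to 7; 7,8 taken -> place at 11.
172 hashes to 12; slot 12 is free -> place at 12.
Table: [-, 290, -, -, -, -, -, 579, 215, -, -, 280, 172]

215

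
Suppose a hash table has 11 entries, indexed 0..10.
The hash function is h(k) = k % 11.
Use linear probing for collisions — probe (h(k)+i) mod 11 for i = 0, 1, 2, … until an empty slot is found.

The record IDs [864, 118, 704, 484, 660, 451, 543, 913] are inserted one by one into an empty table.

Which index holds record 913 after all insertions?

5

Insert 864: h=6, slot 6 empty -> index 6.
Insert 118: h=8, slot 8 empty -> index 8.
Insert 704: h=0, slot 0 empty -> index 0.
Insert 484: h=0, slot 0 occupied -> index 1.
Insert 660: h=0, slots 0,1 occupied -> index 2.
Insert 451: h=0, slots 0,1,2 occupied -> index 3.
Insert 543: h=4, slot 4 empty -> index 4.
Insert 913: h=0, slots 0,1,2,3,4 occupied -> index 5.
Table: [704, 484, 660, 451, 543, 913, 864, ∅, 118, ∅, ∅]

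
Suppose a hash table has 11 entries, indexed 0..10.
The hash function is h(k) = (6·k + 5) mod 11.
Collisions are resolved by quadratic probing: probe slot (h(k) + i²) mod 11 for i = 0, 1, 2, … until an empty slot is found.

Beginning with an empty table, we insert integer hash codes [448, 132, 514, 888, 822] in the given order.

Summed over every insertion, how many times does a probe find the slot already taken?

Insert 448: h=9, slot 9 empty => index 9.
Insert 132: h=5, slot 5 empty => index 5.
Insert 514: h=9, slot 9 occupied => index 10.
Insert 888: h=9, slots 9,10 occupied => index 2.
Insert 822: h=9, slots 9,10,2 occupied => index 7.
Table: [_, _, 888, _, _, 132, _, 822, _, 448, 514]

6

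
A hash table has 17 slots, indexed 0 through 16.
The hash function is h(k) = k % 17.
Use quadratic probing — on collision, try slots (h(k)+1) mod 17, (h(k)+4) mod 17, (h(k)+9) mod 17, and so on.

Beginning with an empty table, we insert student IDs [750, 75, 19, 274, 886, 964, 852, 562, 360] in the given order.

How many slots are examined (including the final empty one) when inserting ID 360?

Insert 750: h=2, slot 2 empty => index 2.
Insert 75: h=7, slot 7 empty => index 7.
Insert 19: h=2, slot 2 occupied => index 3.
Insert 274: h=2, slots 2,3 occupied => index 6.
Insert 886: h=2, slots 2,3,6 occupied => index 11.
Insert 964: h=12, slot 12 empty => index 12.
Insert 852: h=2, slots 2,3,6,11 occupied => index 1.
Insert 562: h=1, slots 1,2 occupied => index 5.
Insert 360: h=3, slot 3 occupied => index 4.
Table: [_, 852, 750, 19, 360, 562, 274, 75, _, _, _, 886, 964, _, _, _, _]

2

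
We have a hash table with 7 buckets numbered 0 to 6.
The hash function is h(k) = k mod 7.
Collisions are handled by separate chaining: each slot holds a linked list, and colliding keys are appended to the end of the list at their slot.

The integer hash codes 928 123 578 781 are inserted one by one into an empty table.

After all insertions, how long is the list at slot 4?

Insert 928: h=4, bucket 4 empty -> new chain.
Insert 123: h=4, bucket 4 nonempty -> append to chain.
Insert 578: h=4, bucket 4 nonempty -> append to chain.
Insert 781: h=4, bucket 4 nonempty -> append to chain.
Final buckets:
0: ∅
1: ∅
2: ∅
3: ∅
4: 928 -> 123 -> 578 -> 781
5: ∅
6: ∅

4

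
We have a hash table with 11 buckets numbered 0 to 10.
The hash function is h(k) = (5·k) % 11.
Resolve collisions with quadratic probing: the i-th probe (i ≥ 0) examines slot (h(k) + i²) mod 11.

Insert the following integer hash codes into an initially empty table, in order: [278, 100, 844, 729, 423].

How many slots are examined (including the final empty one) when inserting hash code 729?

3

Insert 278: h=4, slot 4 empty -> index 4.
Insert 100: h=5, slot 5 empty -> index 5.
Insert 844: h=7, slot 7 empty -> index 7.
Insert 729: h=4, slots 4,5 occupied -> index 8.
Insert 423: h=3, slot 3 empty -> index 3.
Table: [—, —, —, 423, 278, 100, —, 844, 729, —, —]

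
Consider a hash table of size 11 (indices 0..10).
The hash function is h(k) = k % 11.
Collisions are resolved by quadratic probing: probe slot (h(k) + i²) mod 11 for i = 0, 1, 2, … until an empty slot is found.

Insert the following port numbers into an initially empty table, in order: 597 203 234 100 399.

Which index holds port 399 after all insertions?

Insert 597: h=3, slot 3 empty → index 3.
Insert 203: h=5, slot 5 empty → index 5.
Insert 234: h=3, slot 3 occupied → index 4.
Insert 100: h=1, slot 1 empty → index 1.
Insert 399: h=3, slots 3,4 occupied → index 7.
Table: [∅, 100, ∅, 597, 234, 203, ∅, 399, ∅, ∅, ∅]

7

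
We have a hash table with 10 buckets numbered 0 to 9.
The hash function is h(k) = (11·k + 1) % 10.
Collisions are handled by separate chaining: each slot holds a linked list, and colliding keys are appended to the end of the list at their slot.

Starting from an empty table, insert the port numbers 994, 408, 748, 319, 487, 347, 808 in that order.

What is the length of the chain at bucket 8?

2

Insert 994: h=5, bucket 5 empty → new chain.
Insert 408: h=9, bucket 9 empty → new chain.
Insert 748: h=9, bucket 9 nonempty → append to chain.
Insert 319: h=0, bucket 0 empty → new chain.
Insert 487: h=8, bucket 8 empty → new chain.
Insert 347: h=8, bucket 8 nonempty → append to chain.
Insert 808: h=9, bucket 9 nonempty → append to chain.
Final buckets:
0: 319
1: .
2: .
3: .
4: .
5: 994
6: .
7: .
8: 487 -> 347
9: 408 -> 748 -> 808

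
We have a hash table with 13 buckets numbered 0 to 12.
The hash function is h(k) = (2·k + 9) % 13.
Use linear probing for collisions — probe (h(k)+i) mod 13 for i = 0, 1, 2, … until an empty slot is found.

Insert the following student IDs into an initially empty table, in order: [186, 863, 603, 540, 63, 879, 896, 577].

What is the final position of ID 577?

186 hashes to 4; slot 4 is free -> place at 4.
863 hashes to 6; slot 6 is free -> place at 6.
603 hashes to 6; 6 taken -> place at 7.
540 hashes to 10; slot 10 is free -> place at 10.
63 hashes to 5; slot 5 is free -> place at 5.
879 hashes to 12; slot 12 is free -> place at 12.
896 hashes to 7; 7 taken -> place at 8.
577 hashes to 6; 6,7,8 taken -> place at 9.
Table: [-, -, -, -, 186, 63, 863, 603, 896, 577, 540, -, 879]

9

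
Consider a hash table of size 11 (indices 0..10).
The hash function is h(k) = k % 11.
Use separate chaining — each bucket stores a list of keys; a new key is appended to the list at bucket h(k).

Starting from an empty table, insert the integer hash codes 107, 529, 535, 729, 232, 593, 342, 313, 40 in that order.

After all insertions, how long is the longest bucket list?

107 -> bucket 8
529 -> bucket 1
535 -> bucket 7
729 -> bucket 3
232 -> bucket 1 (collision)
593 -> bucket 10
342 -> bucket 1 (collision)
313 -> bucket 5
40 -> bucket 7 (collision)
Final buckets:
0: _
1: 529 -> 232 -> 342
2: _
3: 729
4: _
5: 313
6: _
7: 535 -> 40
8: 107
9: _
10: 593

3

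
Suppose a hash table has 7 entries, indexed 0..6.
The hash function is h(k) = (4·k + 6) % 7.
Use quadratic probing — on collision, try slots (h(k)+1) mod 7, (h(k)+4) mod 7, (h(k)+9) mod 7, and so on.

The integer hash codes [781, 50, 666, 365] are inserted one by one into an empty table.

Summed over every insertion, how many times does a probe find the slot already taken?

3

781 hashes to 1; slot 1 is free → place at 1.
50 hashes to 3; slot 3 is free → place at 3.
666 hashes to 3; 3 taken → place at 4.
365 hashes to 3; 3,4 taken → place at 0.
Table: [365, 781, _, 50, 666, _, _]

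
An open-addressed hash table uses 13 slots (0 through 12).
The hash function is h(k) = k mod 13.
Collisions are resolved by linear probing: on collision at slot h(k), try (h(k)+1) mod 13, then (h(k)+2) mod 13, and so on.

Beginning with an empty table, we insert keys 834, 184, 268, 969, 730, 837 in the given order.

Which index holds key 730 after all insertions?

4

Insert 834: h=2, slot 2 empty => index 2.
Insert 184: h=2, slot 2 occupied => index 3.
Insert 268: h=8, slot 8 empty => index 8.
Insert 969: h=7, slot 7 empty => index 7.
Insert 730: h=2, slots 2,3 occupied => index 4.
Insert 837: h=5, slot 5 empty => index 5.
Table: [-, -, 834, 184, 730, 837, -, 969, 268, -, -, -, -]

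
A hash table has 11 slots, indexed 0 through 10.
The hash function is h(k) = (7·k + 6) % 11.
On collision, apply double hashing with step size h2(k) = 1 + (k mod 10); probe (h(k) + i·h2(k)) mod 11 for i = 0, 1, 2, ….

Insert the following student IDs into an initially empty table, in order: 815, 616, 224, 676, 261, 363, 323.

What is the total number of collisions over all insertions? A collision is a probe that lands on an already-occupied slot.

815 hashes to 2; slot 2 is free -> place at 2.
616 hashes to 6; slot 6 is free -> place at 6.
224 hashes to 1; slot 1 is free -> place at 1.
676 hashes to 8; slot 8 is free -> place at 8.
261 hashes to 7; slot 7 is free -> place at 7.
363 hashes to 6, h2=4; 6 taken -> place at 10.
323 hashes to 1, h2=4; 1 taken -> place at 5.
Table: [., 224, 815, ., ., 323, 616, 261, 676, ., 363]

2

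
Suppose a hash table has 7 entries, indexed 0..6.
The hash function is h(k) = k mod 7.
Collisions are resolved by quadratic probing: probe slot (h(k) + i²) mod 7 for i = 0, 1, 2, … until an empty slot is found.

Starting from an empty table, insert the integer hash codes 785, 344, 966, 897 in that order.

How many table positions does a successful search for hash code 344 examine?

Insert 785: h=1, slot 1 empty → index 1.
Insert 344: h=1, slot 1 occupied → index 2.
Insert 966: h=0, slot 0 empty → index 0.
Insert 897: h=1, slots 1,2 occupied → index 5.
Table: [966, 785, 344, —, —, 897, —]
Lookup 344: h=1, probe 1,2 → found at 2.

2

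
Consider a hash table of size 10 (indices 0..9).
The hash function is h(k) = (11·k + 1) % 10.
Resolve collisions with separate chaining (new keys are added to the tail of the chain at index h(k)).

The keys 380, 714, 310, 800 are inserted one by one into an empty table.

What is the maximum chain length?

3

380 -> bucket 1
714 -> bucket 5
310 -> bucket 1 (collision)
800 -> bucket 1 (collision)
Final buckets:
0: _
1: 380 -> 310 -> 800
2: _
3: _
4: _
5: 714
6: _
7: _
8: _
9: _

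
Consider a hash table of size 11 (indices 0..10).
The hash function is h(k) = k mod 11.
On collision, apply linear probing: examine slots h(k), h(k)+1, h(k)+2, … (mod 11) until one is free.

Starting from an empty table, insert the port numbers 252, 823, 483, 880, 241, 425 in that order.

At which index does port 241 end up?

252: h=10 => slot 10
823: h=9 => slot 9
483: h=10, probe 10,0 => slot 0
880: h=0, probe 0,1 => slot 1
241: h=10, probe 10,0,1,2 => slot 2
425: h=7 => slot 7
Table: [483, 880, 241, —, —, —, —, 425, —, 823, 252]

2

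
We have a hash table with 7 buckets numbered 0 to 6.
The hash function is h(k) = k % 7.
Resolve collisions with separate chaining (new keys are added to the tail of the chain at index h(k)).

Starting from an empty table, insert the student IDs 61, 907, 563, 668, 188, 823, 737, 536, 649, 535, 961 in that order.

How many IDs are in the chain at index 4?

3

Insert 61: h=5, bucket 5 empty → new chain.
Insert 907: h=4, bucket 4 empty → new chain.
Insert 563: h=3, bucket 3 empty → new chain.
Insert 668: h=3, bucket 3 nonempty → append to chain.
Insert 188: h=6, bucket 6 empty → new chain.
Insert 823: h=4, bucket 4 nonempty → append to chain.
Insert 737: h=2, bucket 2 empty → new chain.
Insert 536: h=4, bucket 4 nonempty → append to chain.
Insert 649: h=5, bucket 5 nonempty → append to chain.
Insert 535: h=3, bucket 3 nonempty → append to chain.
Insert 961: h=2, bucket 2 nonempty → append to chain.
Final buckets:
0: ∅
1: ∅
2: 737 -> 961
3: 563 -> 668 -> 535
4: 907 -> 823 -> 536
5: 61 -> 649
6: 188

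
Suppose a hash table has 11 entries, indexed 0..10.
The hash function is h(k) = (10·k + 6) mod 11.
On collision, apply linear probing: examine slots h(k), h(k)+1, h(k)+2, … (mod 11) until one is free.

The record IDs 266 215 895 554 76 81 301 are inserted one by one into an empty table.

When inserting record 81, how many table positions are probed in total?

4

266: h=4 => slot 4
215: h=0 => slot 0
895: h=2 => slot 2
554: h=2, probe 2,3 => slot 3
76: h=7 => slot 7
81: h=2, probe 2,3,4,5 => slot 5
301: h=2, probe 2,3,4,5,6 => slot 6
Table: [215, ∅, 895, 554, 266, 81, 301, 76, ∅, ∅, ∅]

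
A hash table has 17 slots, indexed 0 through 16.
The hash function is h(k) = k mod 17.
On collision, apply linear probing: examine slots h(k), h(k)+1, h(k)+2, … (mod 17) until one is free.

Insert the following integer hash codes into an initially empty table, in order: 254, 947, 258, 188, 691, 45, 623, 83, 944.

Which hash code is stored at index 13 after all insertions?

45

254: h=16 => slot 16
947: h=12 => slot 12
258: h=3 => slot 3
188: h=1 => slot 1
691: h=11 => slot 11
45: h=11, probe 11,12,13 => slot 13
623: h=11, probe 11,12,13,14 => slot 14
83: h=15 => slot 15
944: h=9 => slot 9
Table: [∅, 188, ∅, 258, ∅, ∅, ∅, ∅, ∅, 944, ∅, 691, 947, 45, 623, 83, 254]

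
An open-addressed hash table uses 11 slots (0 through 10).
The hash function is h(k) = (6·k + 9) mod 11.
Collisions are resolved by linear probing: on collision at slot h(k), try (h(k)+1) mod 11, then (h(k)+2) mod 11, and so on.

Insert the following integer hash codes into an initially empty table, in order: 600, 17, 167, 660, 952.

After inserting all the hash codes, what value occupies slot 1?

600 hashes to 1; slot 1 is free → place at 1.
17 hashes to 1; 1 taken → place at 2.
167 hashes to 10; slot 10 is free → place at 10.
660 hashes to 9; slot 9 is free → place at 9.
952 hashes to 1; 1,2 taken → place at 3.
Table: [∅, 600, 17, 952, ∅, ∅, ∅, ∅, ∅, 660, 167]

600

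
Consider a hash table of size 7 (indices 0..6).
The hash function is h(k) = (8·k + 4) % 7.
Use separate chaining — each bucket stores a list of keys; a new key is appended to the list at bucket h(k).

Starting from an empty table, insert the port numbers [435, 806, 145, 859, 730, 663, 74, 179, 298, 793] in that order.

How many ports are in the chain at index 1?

435 -> bucket 5
806 -> bucket 5 (collision)
145 -> bucket 2
859 -> bucket 2 (collision)
730 -> bucket 6
663 -> bucket 2 (collision)
74 -> bucket 1
179 -> bucket 1 (collision)
298 -> bucket 1 (collision)
793 -> bucket 6 (collision)
Final buckets:
0: -
1: 74 -> 179 -> 298
2: 145 -> 859 -> 663
3: -
4: -
5: 435 -> 806
6: 730 -> 793

3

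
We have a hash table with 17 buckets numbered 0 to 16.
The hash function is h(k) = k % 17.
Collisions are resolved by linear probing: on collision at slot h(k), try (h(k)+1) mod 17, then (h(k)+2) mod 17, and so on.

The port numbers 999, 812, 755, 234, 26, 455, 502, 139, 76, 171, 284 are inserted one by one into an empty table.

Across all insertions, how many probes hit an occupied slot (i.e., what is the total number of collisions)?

7

999 hashes to 13; slot 13 is free => place at 13.
812 hashes to 13; 13 taken => place at 14.
755 hashes to 7; slot 7 is free => place at 7.
234 hashes to 13; 13,14 taken => place at 15.
26 hashes to 9; slot 9 is free => place at 9.
455 hashes to 13; 13,14,15 taken => place at 16.
502 hashes to 9; 9 taken => place at 10.
139 hashes to 3; slot 3 is free => place at 3.
76 hashes to 8; slot 8 is free => place at 8.
171 hashes to 1; slot 1 is free => place at 1.
284 hashes to 12; slot 12 is free => place at 12.
Table: [_, 171, _, 139, _, _, _, 755, 76, 26, 502, _, 284, 999, 812, 234, 455]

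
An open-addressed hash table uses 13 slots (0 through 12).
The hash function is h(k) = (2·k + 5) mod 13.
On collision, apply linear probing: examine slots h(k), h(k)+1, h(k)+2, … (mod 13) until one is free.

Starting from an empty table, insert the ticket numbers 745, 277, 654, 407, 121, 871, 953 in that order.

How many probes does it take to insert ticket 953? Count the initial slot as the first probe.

7

Insert 745: h=0, slot 0 empty → index 0.
Insert 277: h=0, slot 0 occupied → index 1.
Insert 654: h=0, slots 0,1 occupied → index 2.
Insert 407: h=0, slots 0,1,2 occupied → index 3.
Insert 121: h=0, slots 0,1,2,3 occupied → index 4.
Insert 871: h=5, slot 5 empty → index 5.
Insert 953: h=0, slots 0,1,2,3,4,5 occupied → index 6.
Table: [745, 277, 654, 407, 121, 871, 953, —, —, —, —, —, —]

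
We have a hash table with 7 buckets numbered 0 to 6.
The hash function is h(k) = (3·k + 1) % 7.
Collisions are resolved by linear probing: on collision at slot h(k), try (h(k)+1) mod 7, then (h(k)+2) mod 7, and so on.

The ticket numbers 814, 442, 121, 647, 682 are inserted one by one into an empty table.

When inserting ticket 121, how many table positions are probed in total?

2

814: h=0 -> slot 0
442: h=4 -> slot 4
121: h=0, probe 0,1 -> slot 1
647: h=3 -> slot 3
682: h=3, probe 3,4,5 -> slot 5
Table: [814, 121, _, 647, 442, 682, _]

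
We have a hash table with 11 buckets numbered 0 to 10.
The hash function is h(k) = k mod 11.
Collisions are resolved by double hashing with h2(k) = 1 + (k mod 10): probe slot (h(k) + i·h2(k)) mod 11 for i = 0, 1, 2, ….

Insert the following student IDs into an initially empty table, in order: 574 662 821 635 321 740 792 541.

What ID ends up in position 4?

321

574 hashes to 2; slot 2 is free -> place at 2.
662 hashes to 2, h2=3; 2 taken -> place at 5.
821 hashes to 7; slot 7 is free -> place at 7.
635 hashes to 8; slot 8 is free -> place at 8.
321 hashes to 2, h2=2; 2 taken -> place at 4.
740 hashes to 3; slot 3 is free -> place at 3.
792 hashes to 0; slot 0 is free -> place at 0.
541 hashes to 2, h2=2; 2,4 taken -> place at 6.
Table: [792, ∅, 574, 740, 321, 662, 541, 821, 635, ∅, ∅]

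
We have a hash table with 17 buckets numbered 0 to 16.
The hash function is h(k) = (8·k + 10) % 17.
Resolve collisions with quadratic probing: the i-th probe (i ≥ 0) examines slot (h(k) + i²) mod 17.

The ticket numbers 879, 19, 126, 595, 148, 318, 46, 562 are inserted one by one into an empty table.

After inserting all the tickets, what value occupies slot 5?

148

Insert 879: h=4, slot 4 empty -> index 4.
Insert 19: h=9, slot 9 empty -> index 9.
Insert 126: h=15, slot 15 empty -> index 15.
Insert 595: h=10, slot 10 empty -> index 10.
Insert 148: h=4, slot 4 occupied -> index 5.
Insert 318: h=4, slots 4,5 occupied -> index 8.
Insert 46: h=4, slots 4,5,8 occupied -> index 13.
Insert 562: h=1, slot 1 empty -> index 1.
Table: [∅, 562, ∅, ∅, 879, 148, ∅, ∅, 318, 19, 595, ∅, ∅, 46, ∅, 126, ∅]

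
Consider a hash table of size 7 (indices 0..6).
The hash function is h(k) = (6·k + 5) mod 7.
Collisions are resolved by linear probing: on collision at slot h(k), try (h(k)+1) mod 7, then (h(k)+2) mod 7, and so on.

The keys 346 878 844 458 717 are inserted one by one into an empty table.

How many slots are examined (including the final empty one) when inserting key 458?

3

346 hashes to 2; slot 2 is free → place at 2.
878 hashes to 2; 2 taken → place at 3.
844 hashes to 1; slot 1 is free → place at 1.
458 hashes to 2; 2,3 taken → place at 4.
717 hashes to 2; 2,3,4 taken → place at 5.
Table: [., 844, 346, 878, 458, 717, .]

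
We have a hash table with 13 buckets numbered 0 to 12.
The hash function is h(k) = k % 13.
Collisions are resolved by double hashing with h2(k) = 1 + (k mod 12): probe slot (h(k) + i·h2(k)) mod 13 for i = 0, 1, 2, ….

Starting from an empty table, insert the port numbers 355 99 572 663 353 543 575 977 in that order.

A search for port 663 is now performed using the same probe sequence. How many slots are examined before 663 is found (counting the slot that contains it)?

4

355: h=4 → slot 4
99: h=8 → slot 8
572: h=0 → slot 0
663: h=0, h2=4, probe 0,4,8,12 → slot 12
353: h=2 → slot 2
543: h=10 → slot 10
575: h=3 → slot 3
977: h=2, h2=6, probe 2,8,1 → slot 1
Table: [572, 977, 353, 575, 355, ., ., ., 99, ., 543, ., 663]
Lookup 663: h=0, h2=4, probe 0,4,8,12 → found at 12.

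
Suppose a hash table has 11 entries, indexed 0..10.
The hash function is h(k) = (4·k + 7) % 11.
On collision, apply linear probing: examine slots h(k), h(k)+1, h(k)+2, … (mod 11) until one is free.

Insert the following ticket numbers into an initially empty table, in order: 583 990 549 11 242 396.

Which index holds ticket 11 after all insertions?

Insert 583: h=7, slot 7 empty → index 7.
Insert 990: h=7, slot 7 occupied → index 8.
Insert 549: h=3, slot 3 empty → index 3.
Insert 11: h=7, slots 7,8 occupied → index 9.
Insert 242: h=7, slots 7,8,9 occupied → index 10.
Insert 396: h=7, slots 7,8,9,10 occupied → index 0.
Table: [396, _, _, 549, _, _, _, 583, 990, 11, 242]

9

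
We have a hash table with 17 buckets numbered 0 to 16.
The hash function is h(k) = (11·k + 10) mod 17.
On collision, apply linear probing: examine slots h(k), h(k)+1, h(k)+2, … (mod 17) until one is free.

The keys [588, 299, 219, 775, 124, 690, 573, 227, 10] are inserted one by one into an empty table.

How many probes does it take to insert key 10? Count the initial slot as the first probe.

7

Insert 588: h=1, slot 1 empty → index 1.
Insert 299: h=1, slot 1 occupied → index 2.
Insert 219: h=5, slot 5 empty → index 5.
Insert 775: h=1, slots 1,2 occupied → index 3.
Insert 124: h=14, slot 14 empty → index 14.
Insert 690: h=1, slots 1,2,3 occupied → index 4.
Insert 573: h=6, slot 6 empty → index 6.
Insert 227: h=8, slot 8 empty → index 8.
Insert 10: h=1, slots 1,2,3,4,5,6 occupied → index 7.
Table: [—, 588, 299, 775, 690, 219, 573, 10, 227, —, —, —, —, —, 124, —, —]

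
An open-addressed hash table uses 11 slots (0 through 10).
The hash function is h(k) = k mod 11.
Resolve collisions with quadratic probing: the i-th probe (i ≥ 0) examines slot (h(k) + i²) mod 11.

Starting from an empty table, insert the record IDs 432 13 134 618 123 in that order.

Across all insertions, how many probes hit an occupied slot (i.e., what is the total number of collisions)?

432 hashes to 3; slot 3 is free => place at 3.
13 hashes to 2; slot 2 is free => place at 2.
134 hashes to 2; 2,3 taken => place at 6.
618 hashes to 2; 2,3,6 taken => place at 0.
123 hashes to 2; 2,3,6,0 taken => place at 7.
Table: [618, —, 13, 432, —, —, 134, 123, —, —, —]

9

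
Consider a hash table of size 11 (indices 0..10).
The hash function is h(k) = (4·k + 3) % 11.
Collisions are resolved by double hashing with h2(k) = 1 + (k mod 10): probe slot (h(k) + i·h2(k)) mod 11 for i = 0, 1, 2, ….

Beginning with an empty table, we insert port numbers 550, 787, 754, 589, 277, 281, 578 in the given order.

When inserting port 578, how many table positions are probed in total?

550: h=3 -> slot 3
787: h=5 -> slot 5
754: h=5, h2=5, probe 5,10 -> slot 10
589: h=5, h2=10, probe 5,4 -> slot 4
277: h=0 -> slot 0
281: h=5, h2=2, probe 5,7 -> slot 7
578: h=5, h2=9, probe 5,3,1 -> slot 1
Table: [277, 578, ∅, 550, 589, 787, ∅, 281, ∅, ∅, 754]

3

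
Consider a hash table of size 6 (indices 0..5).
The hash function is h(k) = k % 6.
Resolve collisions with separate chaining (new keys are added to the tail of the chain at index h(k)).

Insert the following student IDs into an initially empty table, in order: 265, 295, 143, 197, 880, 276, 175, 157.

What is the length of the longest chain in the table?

Insert 265: h=1, bucket 1 empty → new chain.
Insert 295: h=1, bucket 1 nonempty → append to chain.
Insert 143: h=5, bucket 5 empty → new chain.
Insert 197: h=5, bucket 5 nonempty → append to chain.
Insert 880: h=4, bucket 4 empty → new chain.
Insert 276: h=0, bucket 0 empty → new chain.
Insert 175: h=1, bucket 1 nonempty → append to chain.
Insert 157: h=1, bucket 1 nonempty → append to chain.
Final buckets:
0: 276
1: 265 -> 295 -> 175 -> 157
2: .
3: .
4: 880
5: 143 -> 197

4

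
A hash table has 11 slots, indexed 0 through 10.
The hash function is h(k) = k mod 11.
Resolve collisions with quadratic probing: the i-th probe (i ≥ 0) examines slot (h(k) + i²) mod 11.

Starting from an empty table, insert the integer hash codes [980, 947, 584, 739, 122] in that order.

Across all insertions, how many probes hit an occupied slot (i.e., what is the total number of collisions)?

980: h=1 => slot 1
947: h=1, probe 1,2 => slot 2
584: h=1, probe 1,2,5 => slot 5
739: h=2, probe 2,3 => slot 3
122: h=1, probe 1,2,5,10 => slot 10
Table: [-, 980, 947, 739, -, 584, -, -, -, -, 122]

7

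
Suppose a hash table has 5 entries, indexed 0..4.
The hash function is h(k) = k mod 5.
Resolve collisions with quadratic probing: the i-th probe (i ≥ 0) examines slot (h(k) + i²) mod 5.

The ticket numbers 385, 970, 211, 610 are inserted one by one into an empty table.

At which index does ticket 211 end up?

2

Insert 385: h=0, slot 0 empty -> index 0.
Insert 970: h=0, slot 0 occupied -> index 1.
Insert 211: h=1, slot 1 occupied -> index 2.
Insert 610: h=0, slots 0,1 occupied -> index 4.
Table: [385, 970, 211, ∅, 610]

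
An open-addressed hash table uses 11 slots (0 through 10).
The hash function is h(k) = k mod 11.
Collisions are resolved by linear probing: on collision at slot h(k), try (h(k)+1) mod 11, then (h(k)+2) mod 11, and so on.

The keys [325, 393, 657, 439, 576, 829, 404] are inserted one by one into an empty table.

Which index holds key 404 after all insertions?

Insert 325: h=6, slot 6 empty → index 6.
Insert 393: h=8, slot 8 empty → index 8.
Insert 657: h=8, slot 8 occupied → index 9.
Insert 439: h=10, slot 10 empty → index 10.
Insert 576: h=4, slot 4 empty → index 4.
Insert 829: h=4, slot 4 occupied → index 5.
Insert 404: h=8, slots 8,9,10 occupied → index 0.
Table: [404, _, _, _, 576, 829, 325, _, 393, 657, 439]

0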